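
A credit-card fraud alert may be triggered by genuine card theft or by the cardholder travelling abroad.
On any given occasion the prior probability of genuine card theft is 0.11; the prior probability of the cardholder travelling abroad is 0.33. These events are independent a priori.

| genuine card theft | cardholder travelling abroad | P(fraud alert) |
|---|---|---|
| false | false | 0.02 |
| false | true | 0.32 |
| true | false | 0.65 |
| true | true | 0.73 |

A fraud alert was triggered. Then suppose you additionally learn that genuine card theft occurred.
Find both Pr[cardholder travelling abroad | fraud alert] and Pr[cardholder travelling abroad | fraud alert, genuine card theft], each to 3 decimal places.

Numerator (weight on configurations with cardholder travelling abroad): 0.093984 + 0.026499 = 0.120483
The normalizing constant is 0.02·0.89·0.67 + 0.32·0.89·0.33 + 0.65·0.11·0.67 + 0.73·0.11·0.33 = 0.180314
P(cardholder travelling abroad | fraud alert) = 0.120483/0.180314 ≈ 0.668

Now condition on the additional information:
By total probability over both values of cardholder travelling abroad:
  P(fraud alert | genuine card theft) = 0.65×0.67 + 0.73×0.33
        = 0.435500 + 0.240900 = 0.676400
Configurations with cardholder travelling abroad contribute 0.240900, so
  P(cardholder travelling abroad | fraud alert, genuine card theft) = 0.240900 / 0.676400 ≈ 0.356
— genuine card theft explains away the evidence for cardholder travelling abroad.

Pr[cardholder travelling abroad | fraud alert] ≈ 0.668; Pr[cardholder travelling abroad | fraud alert, genuine card theft] ≈ 0.356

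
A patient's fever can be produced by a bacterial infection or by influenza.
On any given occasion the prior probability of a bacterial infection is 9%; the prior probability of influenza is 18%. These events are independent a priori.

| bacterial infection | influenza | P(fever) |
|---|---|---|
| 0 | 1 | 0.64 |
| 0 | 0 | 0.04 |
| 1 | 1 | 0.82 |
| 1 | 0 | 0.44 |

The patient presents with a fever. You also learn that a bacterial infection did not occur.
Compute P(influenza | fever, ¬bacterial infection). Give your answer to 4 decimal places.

P(influenza | fever, ¬bacterial infection) ≈ 0.7784

Weight on influenza=true, given the evidence: 0.64·0.18 = 0.115200
Normalizer over all consistent configurations: 0.04·0.82 + 0.64·0.18 = 0.148000
P(influenza | fever, ¬bacterial infection) = 0.115200/0.148000 ≈ 0.7784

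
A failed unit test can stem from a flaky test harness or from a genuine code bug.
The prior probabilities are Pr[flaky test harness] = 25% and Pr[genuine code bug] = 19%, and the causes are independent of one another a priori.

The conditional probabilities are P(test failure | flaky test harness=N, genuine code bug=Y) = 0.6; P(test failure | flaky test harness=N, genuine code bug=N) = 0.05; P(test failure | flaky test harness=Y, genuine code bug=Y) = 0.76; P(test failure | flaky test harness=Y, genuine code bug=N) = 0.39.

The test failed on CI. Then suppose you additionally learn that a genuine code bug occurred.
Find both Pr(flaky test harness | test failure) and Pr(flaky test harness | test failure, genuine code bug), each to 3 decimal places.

Sum P(test failure|·) weighted by the priors over the 4 (flaky test harness, genuine code bug) configurations:
  P(test failure) = 0.05*0.75*0.81 + 0.6*0.75*0.19 + 0.39*0.25*0.81 + 0.76*0.25*0.19
        = 0.030375 + 0.085500 + 0.078975 + 0.036100 = 0.230950
The terms with flaky test harness present sum to 0.115075, so
  P(flaky test harness | test failure) = 0.115075 / 0.230950 ≈ 0.498

Now condition on the additional information:
Weight on flaky test harness=true, given the evidence: 0.76·0.25 = 0.190000
Normalizer over all consistent configurations: 0.6·0.75 + 0.76·0.25 = 0.640000
Posterior = 0.190000 / 0.640000 ≈ 0.297
— genuine code bug explains away the evidence for flaky test harness.

Pr(flaky test harness | test failure) ≈ 0.498; Pr(flaky test harness | test failure, genuine code bug) ≈ 0.297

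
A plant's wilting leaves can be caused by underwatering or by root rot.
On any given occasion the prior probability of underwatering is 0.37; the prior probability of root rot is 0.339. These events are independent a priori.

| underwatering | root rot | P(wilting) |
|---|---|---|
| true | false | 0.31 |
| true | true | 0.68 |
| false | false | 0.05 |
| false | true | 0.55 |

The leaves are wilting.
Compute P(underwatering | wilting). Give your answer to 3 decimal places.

Numerator (weight on configurations with underwatering): 0.075817 + 0.085292 = 0.161109
Normalizer over all consistent configurations: 0.05*0.63*0.661 + 0.55*0.63*0.339 + 0.31*0.37*0.661 + 0.68*0.37*0.339 = 0.299394
Posterior = 0.161109 / 0.299394 ≈ 0.538

P(underwatering | wilting) ≈ 0.538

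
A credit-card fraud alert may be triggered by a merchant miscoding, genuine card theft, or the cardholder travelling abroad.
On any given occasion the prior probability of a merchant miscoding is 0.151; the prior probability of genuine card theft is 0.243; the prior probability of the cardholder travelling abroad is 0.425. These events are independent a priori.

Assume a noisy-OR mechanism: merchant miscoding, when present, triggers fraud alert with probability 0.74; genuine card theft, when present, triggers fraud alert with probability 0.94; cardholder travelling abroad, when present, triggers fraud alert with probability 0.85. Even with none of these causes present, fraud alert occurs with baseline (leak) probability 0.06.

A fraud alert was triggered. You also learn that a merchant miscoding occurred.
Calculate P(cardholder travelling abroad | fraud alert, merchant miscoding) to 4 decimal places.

P(cardholder travelling abroad | fraud alert, merchant miscoding) ≈ 0.4695

Under noisy-OR, P(fraud alert | causes) = 1 − (1−0.06)·∏(1−qᵢ) over the active causes.
Numerator (weight on configurations with cardholder travelling abroad): 0.309931 + 0.103048 = 0.412979
Normalizer over all consistent configurations: 0.7556·0.757·0.575 + 0.96334·0.757·0.425 + 0.985336·0.243·0.575 + 0.9978·0.243·0.425 = 0.879549
P(cardholder travelling abroad | fraud alert, merchant miscoding) = 0.412979/0.879549 ≈ 0.4695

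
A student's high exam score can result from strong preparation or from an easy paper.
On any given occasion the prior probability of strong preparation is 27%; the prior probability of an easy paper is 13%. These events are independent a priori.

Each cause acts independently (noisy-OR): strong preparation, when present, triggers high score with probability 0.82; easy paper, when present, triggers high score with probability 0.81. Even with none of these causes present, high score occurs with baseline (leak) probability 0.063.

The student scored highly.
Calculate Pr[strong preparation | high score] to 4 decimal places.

Under noisy-OR, P(high score | causes) = 1 − (1−0.063)·∏(1−qᵢ) over the active causes.
Sum P(high score|·) weighted by the priors over the 4 (strong preparation, easy paper) configurations:
  P(high score) = 0.063×0.73×0.87 + 0.82197×0.73×0.13 + 0.83134×0.27×0.87 + 0.967955×0.27×0.13
        = 0.040011 + 0.078005 + 0.195282 + 0.033975 = 0.347273
Keeping only the strong preparation-present terms gives 0.229257, so
  P(strong preparation | high score) = 0.229257 / 0.347273 ≈ 0.6602

Pr[strong preparation | high score] ≈ 0.6602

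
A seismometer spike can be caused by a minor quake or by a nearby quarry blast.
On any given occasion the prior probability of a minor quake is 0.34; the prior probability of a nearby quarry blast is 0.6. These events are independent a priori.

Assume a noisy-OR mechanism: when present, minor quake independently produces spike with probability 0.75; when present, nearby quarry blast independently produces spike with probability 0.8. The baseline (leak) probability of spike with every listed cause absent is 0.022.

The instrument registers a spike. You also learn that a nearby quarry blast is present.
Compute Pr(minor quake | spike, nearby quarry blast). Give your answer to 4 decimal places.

Pr(minor quake | spike, nearby quarry blast) ≈ 0.3785

Under noisy-OR, P(spike | causes) = 1 − (1−0.022)·∏(1−qᵢ) over the active causes.
For the numerator, keep only minor quake=true terms: 0.9511*0.34 = 0.323374
The normalizing constant is 0.8044*0.66 + 0.9511*0.34 = 0.854278
P(minor quake | spike, nearby quarry blast) = 0.323374/0.854278 ≈ 0.3785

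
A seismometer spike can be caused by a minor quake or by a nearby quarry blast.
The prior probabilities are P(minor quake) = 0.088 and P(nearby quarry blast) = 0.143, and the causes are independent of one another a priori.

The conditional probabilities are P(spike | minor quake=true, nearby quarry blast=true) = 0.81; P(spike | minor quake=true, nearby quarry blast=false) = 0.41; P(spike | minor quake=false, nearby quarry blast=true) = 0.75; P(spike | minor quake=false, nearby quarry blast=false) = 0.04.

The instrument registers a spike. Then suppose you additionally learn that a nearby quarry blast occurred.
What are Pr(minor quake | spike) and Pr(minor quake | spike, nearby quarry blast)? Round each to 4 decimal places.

Numerator (weight on configurations with minor quake): 0.030921 + 0.010193 = 0.041114
The normalizing constant is 0.04*0.912*0.857 + 0.75*0.912*0.143 + 0.41*0.088*0.857 + 0.81*0.088*0.143 = 0.170189
P(minor quake | spike) = 0.041114/0.170189 ≈ 0.2416

With the extra evidence:
Numerator (weight on configurations with minor quake): 0.81·0.088 = 0.071280
Normalizer over all consistent configurations: 0.75·0.912 + 0.81·0.088 = 0.755280
Posterior = 0.071280 / 0.755280 ≈ 0.0944

Pr(minor quake | spike) ≈ 0.2416; Pr(minor quake | spike, nearby quarry blast) ≈ 0.0944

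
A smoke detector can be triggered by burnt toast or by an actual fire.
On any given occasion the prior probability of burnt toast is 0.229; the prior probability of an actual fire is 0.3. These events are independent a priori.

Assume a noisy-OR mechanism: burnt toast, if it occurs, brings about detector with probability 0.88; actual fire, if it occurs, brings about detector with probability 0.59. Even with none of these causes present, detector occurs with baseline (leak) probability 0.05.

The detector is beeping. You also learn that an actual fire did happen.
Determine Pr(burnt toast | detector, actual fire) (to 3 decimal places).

Under noisy-OR, P(detector | causes) = 1 − (1−0.05)·∏(1−qᵢ) over the active causes.
Numerator (weight on configurations with burnt toast): 0.95326×0.229 = 0.218297
The normalizing constant is 0.6105×0.771 + 0.95326×0.229 = 0.688993
Posterior = 0.218297 / 0.688993 ≈ 0.317

Pr(burnt toast | detector, actual fire) ≈ 0.317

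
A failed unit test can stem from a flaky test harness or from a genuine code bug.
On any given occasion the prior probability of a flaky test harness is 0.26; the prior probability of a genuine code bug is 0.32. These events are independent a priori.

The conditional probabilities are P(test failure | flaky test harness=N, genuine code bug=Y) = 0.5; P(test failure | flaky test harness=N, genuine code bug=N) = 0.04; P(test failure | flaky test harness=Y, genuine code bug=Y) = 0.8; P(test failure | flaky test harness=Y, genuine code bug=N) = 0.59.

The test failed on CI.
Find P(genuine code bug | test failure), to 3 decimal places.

P(genuine code bug | test failure) ≈ 0.598

Enumerate the 4 (flaky test harness, genuine code bug) configurations and weight by the priors:
  P(test failure) = 0.04·0.74·0.68 + 0.5·0.74·0.32 + 0.59·0.26·0.68 + 0.8·0.26·0.32
        = 0.020128 + 0.118400 + 0.104312 + 0.066560 = 0.309400
Configurations with genuine code bug contribute 0.184960, so
  P(genuine code bug | test failure) = 0.184960 / 0.309400 ≈ 0.598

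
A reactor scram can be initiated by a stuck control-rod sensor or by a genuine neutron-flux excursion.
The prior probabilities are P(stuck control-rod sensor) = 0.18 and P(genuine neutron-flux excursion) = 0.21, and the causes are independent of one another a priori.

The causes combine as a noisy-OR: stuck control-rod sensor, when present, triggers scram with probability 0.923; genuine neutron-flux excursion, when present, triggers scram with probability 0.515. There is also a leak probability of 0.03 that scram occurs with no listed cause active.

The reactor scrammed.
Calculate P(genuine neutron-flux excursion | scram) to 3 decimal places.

P(genuine neutron-flux excursion | scram) ≈ 0.458

Under noisy-OR, P(scram | causes) = 1 − (1−0.03)·∏(1−qᵢ) over the active causes.
Numerator (weight on configurations with genuine neutron-flux excursion): 0.091189 + 0.036431 = 0.127620
The normalizing constant is 0.03×0.82×0.79 + 0.52955×0.82×0.21 + 0.92531×0.18×0.79 + 0.963775×0.18×0.21 = 0.278633
P(genuine neutron-flux excursion | scram) = 0.127620/0.278633 ≈ 0.458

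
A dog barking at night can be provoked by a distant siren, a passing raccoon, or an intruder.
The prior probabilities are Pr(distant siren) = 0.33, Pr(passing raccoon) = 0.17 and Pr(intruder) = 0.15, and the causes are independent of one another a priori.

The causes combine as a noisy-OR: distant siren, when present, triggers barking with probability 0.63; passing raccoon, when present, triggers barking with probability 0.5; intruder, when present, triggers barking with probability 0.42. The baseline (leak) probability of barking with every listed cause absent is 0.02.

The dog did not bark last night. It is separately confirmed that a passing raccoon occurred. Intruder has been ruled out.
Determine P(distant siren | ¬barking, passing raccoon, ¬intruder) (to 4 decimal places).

Under noisy-OR, P(barking | causes) = 1 − (1−0.02)·∏(1−qᵢ) over the active causes.
Enumerate both values of distant siren and weight by the priors:
  P(¬barking | passing raccoon, ¬intruder) = 0.49*0.67 + 0.1813*0.33
        = 0.328300 + 0.059829 = 0.388129
Configurations with distant siren contribute 0.059829, so
  P(distant siren | ¬barking, passing raccoon, ¬intruder) = 0.059829 / 0.388129 ≈ 0.1541

P(distant siren | ¬barking, passing raccoon, ¬intruder) ≈ 0.1541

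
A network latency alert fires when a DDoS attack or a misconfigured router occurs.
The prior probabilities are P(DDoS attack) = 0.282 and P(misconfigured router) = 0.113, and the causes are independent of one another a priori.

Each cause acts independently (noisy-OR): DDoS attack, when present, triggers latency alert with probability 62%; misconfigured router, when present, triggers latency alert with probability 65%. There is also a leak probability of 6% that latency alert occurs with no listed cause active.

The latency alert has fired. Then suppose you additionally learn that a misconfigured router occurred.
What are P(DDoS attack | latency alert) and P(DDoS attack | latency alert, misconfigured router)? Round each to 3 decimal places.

Under noisy-OR, P(latency alert | causes) = 1 − (1−0.06)·∏(1−qᵢ) over the active causes.
P(latency alert) = 0.06·0.718·0.887 + 0.671·0.718·0.113 + 0.6428·0.282·0.887 + 0.87498·0.282·0.113 = 0.038212 + 0.054441 + 0.160786 + 0.027882 = 0.281321
Restricting to configurations with DDoS attack present: 0.160786 + 0.027882 = 0.188668.
So P(DDoS attack | latency alert) = 0.188668/0.281321 ≈ 0.671.

With the extra evidence:
Sum P(latency alert|·) weighted by the priors over both values of DDoS attack:
  P(latency alert | misconfigured router) = 0.671*0.718 + 0.87498*0.282
        = 0.481778 + 0.246744 = 0.728522
Configurations with DDoS attack contribute 0.246744, so
  P(DDoS attack | latency alert, misconfigured router) = 0.246744 / 0.728522 ≈ 0.339
The drop from 0.671 to 0.339 is the explaining-away (discounting) effect.

P(DDoS attack | latency alert) ≈ 0.671; P(DDoS attack | latency alert, misconfigured router) ≈ 0.339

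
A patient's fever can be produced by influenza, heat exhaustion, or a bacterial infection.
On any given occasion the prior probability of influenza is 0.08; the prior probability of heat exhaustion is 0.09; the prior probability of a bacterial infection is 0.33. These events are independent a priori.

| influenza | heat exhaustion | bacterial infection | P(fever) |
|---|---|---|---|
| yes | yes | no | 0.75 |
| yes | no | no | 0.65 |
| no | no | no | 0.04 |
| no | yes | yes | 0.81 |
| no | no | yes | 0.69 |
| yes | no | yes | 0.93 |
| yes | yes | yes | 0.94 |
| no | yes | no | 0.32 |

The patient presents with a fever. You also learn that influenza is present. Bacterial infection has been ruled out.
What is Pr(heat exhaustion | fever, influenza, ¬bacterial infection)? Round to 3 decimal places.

Pr(heat exhaustion | fever, influenza, ¬bacterial infection) ≈ 0.102

P(fever | influenza, ¬bacterial infection) = 0.65×0.91 + 0.75×0.09 = 0.591500 + 0.067500 = 0.659000
Restricting to configurations with heat exhaustion present: 0.75×0.09 = 0.067500.
P(heat exhaustion | fever, influenza, ¬bacterial infection) = 0.067500 / 0.659000 ≈ 0.102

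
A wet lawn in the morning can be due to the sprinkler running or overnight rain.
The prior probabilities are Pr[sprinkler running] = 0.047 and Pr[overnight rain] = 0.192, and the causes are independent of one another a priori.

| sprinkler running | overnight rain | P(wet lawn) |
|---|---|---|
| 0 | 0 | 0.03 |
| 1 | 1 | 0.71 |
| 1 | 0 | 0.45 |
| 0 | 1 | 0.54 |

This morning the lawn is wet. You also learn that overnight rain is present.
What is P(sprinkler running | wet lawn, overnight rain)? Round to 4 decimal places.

By total probability over both values of sprinkler running:
  P(wet lawn | overnight rain) = 0.54*0.953 + 0.71*0.047
        = 0.514620 + 0.033370 = 0.547990
Keeping only the sprinkler running-present terms gives 0.033370, so
  P(sprinkler running | wet lawn, overnight rain) = 0.033370 / 0.547990 ≈ 0.0609

P(sprinkler running | wet lawn, overnight rain) ≈ 0.0609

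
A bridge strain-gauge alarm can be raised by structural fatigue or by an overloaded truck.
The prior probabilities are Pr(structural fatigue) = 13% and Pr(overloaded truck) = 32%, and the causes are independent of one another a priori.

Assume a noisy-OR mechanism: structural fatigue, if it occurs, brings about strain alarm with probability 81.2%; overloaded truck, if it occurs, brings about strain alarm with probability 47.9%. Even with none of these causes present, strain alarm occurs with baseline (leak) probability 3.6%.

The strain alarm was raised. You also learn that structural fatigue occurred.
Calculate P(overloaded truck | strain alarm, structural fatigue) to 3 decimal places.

P(overloaded truck | strain alarm, structural fatigue) ≈ 0.342

Under noisy-OR, P(strain alarm | causes) = 1 − (1−0.036)·∏(1−qᵢ) over the active causes.
Numerator (weight on configurations with overloaded truck): 0.905578×0.32 = 0.289785
The normalizing constant is 0.818768×0.68 + 0.905578×0.32 = 0.846547
P(overloaded truck | strain alarm, structural fatigue) = 0.289785/0.846547 ≈ 0.342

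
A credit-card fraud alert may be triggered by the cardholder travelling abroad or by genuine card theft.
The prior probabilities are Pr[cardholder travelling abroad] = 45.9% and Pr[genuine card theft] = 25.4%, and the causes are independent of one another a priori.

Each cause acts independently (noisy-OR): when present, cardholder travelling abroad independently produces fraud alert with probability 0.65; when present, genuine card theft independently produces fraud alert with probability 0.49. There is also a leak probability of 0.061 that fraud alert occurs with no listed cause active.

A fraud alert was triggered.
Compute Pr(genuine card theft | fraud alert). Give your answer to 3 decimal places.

Under noisy-OR, P(fraud alert | causes) = 1 − (1−0.061)·∏(1−qᵢ) over the active causes.
For the numerator, keep only genuine card theft=true terms: 0.071608 + 0.097045 = 0.168653
Denominator P(fraud alert): 0.061×0.541×0.746 + 0.52111×0.541×0.254 + 0.67135×0.459×0.746 + 0.832388×0.459×0.254 = 0.423152
P(genuine card theft | fraud alert) = 0.168653/0.423152 ≈ 0.399

Pr(genuine card theft | fraud alert) ≈ 0.399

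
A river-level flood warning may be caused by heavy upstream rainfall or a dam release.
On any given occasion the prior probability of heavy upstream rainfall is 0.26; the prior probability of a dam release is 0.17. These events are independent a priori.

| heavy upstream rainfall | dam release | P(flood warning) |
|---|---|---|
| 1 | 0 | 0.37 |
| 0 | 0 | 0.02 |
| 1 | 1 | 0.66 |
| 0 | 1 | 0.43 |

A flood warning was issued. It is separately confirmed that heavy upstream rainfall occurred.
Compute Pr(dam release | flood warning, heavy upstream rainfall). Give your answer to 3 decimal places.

For the numerator, keep only dam release=true terms: 0.66·0.17 = 0.112200
Denominator P(flood warning | heavy upstream rainfall): 0.37·0.83 + 0.66·0.17 = 0.419300
P(dam release | flood warning, heavy upstream rainfall) = 0.112200/0.419300 ≈ 0.268

Pr(dam release | flood warning, heavy upstream rainfall) ≈ 0.268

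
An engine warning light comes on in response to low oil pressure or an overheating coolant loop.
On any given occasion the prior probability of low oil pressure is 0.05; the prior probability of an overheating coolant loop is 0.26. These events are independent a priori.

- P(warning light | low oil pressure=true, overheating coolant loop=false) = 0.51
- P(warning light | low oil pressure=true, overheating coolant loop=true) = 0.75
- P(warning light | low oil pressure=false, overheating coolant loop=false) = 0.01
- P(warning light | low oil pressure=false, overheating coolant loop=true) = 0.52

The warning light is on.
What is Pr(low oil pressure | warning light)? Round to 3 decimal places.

Pr(low oil pressure | warning light) ≈ 0.174

Enumerate the 4 (low oil pressure, overheating coolant loop) configurations and weight by the priors:
  P(warning light) = 0.01×0.95×0.74 + 0.52×0.95×0.26 + 0.51×0.05×0.74 + 0.75×0.05×0.26
        = 0.007030 + 0.128440 + 0.018870 + 0.009750 = 0.164090
Configurations with low oil pressure contribute 0.028620, so
  P(low oil pressure | warning light) = 0.028620 / 0.164090 ≈ 0.174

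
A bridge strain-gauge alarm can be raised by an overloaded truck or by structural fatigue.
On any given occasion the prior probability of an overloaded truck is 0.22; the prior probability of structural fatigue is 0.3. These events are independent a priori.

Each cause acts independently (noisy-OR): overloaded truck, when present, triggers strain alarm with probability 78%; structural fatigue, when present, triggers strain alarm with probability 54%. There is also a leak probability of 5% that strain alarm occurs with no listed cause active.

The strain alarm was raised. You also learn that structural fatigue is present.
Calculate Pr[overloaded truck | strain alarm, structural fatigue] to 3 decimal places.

Pr[overloaded truck | strain alarm, structural fatigue] ≈ 0.312

Under noisy-OR, P(strain alarm | causes) = 1 − (1−0.05)·∏(1−qᵢ) over the active causes.
By total probability over both values of overloaded truck:
  P(strain alarm | structural fatigue) = 0.563*0.78 + 0.90386*0.22
        = 0.439140 + 0.198849 = 0.637989
The terms with overloaded truck present sum to 0.198849, so
  P(overloaded truck | strain alarm, structural fatigue) = 0.198849 / 0.637989 ≈ 0.312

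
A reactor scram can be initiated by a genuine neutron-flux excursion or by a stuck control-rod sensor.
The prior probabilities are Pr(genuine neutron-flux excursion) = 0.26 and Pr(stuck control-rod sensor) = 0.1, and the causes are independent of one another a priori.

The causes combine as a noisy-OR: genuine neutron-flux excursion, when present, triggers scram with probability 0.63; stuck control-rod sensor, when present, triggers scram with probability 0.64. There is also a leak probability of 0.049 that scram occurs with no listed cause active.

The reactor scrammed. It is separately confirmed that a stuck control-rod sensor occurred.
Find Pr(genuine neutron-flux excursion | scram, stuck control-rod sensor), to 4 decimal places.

Pr(genuine neutron-flux excursion | scram, stuck control-rod sensor) ≈ 0.3181

Under noisy-OR, P(scram | causes) = 1 − (1−0.049)·∏(1−qᵢ) over the active causes.
P(scram | stuck control-rod sensor) = 0.65764*0.74 + 0.873327*0.26 = 0.486654 + 0.227065 = 0.713719
Restricting to configurations with genuine neutron-flux excursion present: 0.873327*0.26 = 0.227065.
So P(genuine neutron-flux excursion | scram, stuck control-rod sensor) = 0.227065/0.713719 ≈ 0.3181.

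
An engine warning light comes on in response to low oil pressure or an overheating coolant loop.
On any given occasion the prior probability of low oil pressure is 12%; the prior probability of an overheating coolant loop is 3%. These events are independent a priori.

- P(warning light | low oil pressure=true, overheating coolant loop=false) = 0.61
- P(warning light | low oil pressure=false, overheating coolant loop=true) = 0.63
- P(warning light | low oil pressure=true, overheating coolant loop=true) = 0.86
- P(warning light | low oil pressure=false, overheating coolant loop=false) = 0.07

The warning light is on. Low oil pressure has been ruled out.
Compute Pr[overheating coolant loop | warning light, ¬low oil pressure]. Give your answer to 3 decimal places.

By total probability over both values of overheating coolant loop:
  P(warning light | ¬low oil pressure) = 0.07*0.97 + 0.63*0.03
        = 0.067900 + 0.018900 = 0.086800
Keeping only the overheating coolant loop-present terms gives 0.018900, so
  P(overheating coolant loop | warning light, ¬low oil pressure) = 0.018900 / 0.086800 ≈ 0.218

Pr[overheating coolant loop | warning light, ¬low oil pressure] ≈ 0.218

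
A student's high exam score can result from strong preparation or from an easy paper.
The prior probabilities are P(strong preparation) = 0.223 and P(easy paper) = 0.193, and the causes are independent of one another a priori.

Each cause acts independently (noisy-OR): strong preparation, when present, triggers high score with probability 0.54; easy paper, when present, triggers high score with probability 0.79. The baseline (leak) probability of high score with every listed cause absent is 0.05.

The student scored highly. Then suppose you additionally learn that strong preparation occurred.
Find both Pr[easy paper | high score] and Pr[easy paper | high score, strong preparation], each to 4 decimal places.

Pr[easy paper | high score] ≈ 0.5453; Pr[easy paper | high score, strong preparation] ≈ 0.2784

Under noisy-OR, P(high score | causes) = 1 − (1−0.05)·∏(1−qᵢ) over the active causes.
Weight on easy paper=true, given the evidence: 0.120044 + 0.039089 = 0.159133
Normalizer over all consistent configurations: 0.05·0.777·0.807 + 0.8005·0.777·0.193 + 0.563·0.223·0.807 + 0.90823·0.223·0.193 = 0.291803
Posterior = 0.159133 / 0.291803 ≈ 0.5453

With the extra evidence:
P(high score | strong preparation) = 0.563×0.807 + 0.90823×0.193 = 0.454341 + 0.175288 = 0.629629
Restricting to configurations with easy paper present: 0.90823×0.193 = 0.175288.
So P(easy paper | high score, strong preparation) = 0.175288/0.629629 ≈ 0.2784.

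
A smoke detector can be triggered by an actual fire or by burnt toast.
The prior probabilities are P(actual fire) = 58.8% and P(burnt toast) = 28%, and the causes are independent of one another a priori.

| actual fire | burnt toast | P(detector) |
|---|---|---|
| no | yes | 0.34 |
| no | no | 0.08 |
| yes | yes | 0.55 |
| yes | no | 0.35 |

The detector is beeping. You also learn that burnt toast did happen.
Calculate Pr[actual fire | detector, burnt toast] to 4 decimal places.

P(detector | burnt toast) = 0.34×0.412 + 0.55×0.588 = 0.140080 + 0.323400 = 0.463480
Restricting to configurations with actual fire present: 0.55×0.588 = 0.323400.
Hence the posterior is 0.323400/0.463480 ≈ 0.6978.

Pr[actual fire | detector, burnt toast] ≈ 0.6978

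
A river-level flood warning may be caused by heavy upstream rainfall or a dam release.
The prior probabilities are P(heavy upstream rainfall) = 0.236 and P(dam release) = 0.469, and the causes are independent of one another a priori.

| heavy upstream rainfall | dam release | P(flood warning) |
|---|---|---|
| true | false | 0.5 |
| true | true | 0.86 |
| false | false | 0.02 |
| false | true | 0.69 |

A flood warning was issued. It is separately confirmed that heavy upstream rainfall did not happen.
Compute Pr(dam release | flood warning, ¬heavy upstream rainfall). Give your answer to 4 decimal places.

Pr(dam release | flood warning, ¬heavy upstream rainfall) ≈ 0.9682

By total probability over both values of dam release:
  P(flood warning | ¬heavy upstream rainfall) = 0.02×0.531 + 0.69×0.469
        = 0.010620 + 0.323610 = 0.334230
Configurations with dam release contribute 0.323610, so
  P(dam release | flood warning, ¬heavy upstream rainfall) = 0.323610 / 0.334230 ≈ 0.9682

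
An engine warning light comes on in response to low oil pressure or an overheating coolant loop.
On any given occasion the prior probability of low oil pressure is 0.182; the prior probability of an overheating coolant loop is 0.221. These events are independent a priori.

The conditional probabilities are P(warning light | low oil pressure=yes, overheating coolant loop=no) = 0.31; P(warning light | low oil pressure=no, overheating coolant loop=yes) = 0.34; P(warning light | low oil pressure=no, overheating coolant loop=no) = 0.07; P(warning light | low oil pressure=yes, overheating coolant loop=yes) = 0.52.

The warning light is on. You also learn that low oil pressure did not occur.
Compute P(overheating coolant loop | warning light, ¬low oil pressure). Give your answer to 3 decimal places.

P(overheating coolant loop | warning light, ¬low oil pressure) ≈ 0.579

Sum P(warning light|·) weighted by the priors over both values of overheating coolant loop:
  P(warning light | ¬low oil pressure) = 0.07*0.779 + 0.34*0.221
        = 0.054530 + 0.075140 = 0.129670
Keeping only the overheating coolant loop-present terms gives 0.075140, so
  P(overheating coolant loop | warning light, ¬low oil pressure) = 0.075140 / 0.129670 ≈ 0.579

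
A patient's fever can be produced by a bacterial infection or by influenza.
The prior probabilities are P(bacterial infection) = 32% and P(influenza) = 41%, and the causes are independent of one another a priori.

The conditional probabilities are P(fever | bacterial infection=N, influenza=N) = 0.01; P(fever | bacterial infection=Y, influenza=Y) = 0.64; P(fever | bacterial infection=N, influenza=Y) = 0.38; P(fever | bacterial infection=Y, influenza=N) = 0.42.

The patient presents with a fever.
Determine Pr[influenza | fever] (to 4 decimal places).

Pr[influenza | fever] ≈ 0.6951

Enumerate the 4 (bacterial infection, influenza) configurations and weight by the priors:
  P(fever) = 0.01*0.68*0.59 + 0.38*0.68*0.41 + 0.42*0.32*0.59 + 0.64*0.32*0.41
        = 0.004012 + 0.105944 + 0.079296 + 0.083968 = 0.273220
Keeping only the influenza-present terms gives 0.189912, so
  P(influenza | fever) = 0.189912 / 0.273220 ≈ 0.6951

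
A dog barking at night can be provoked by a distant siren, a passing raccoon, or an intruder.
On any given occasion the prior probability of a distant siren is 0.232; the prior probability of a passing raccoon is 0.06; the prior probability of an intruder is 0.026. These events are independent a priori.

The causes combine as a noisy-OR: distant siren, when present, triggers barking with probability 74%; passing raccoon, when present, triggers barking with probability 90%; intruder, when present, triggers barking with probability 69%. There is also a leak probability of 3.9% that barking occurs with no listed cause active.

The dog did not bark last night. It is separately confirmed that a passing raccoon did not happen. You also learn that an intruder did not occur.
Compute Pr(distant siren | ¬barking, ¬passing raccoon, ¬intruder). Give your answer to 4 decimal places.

Under noisy-OR, P(barking | causes) = 1 − (1−0.039)·∏(1−qᵢ) over the active causes.
By total probability over both values of distant siren:
  P(¬barking | ¬passing raccoon, ¬intruder) = 0.961*0.768 + 0.24986*0.232
        = 0.738048 + 0.057968 = 0.796016
The terms with distant siren present sum to 0.057968, so
  P(distant siren | ¬barking, ¬passing raccoon, ¬intruder) = 0.057968 / 0.796016 ≈ 0.0728

Pr(distant siren | ¬barking, ¬passing raccoon, ¬intruder) ≈ 0.0728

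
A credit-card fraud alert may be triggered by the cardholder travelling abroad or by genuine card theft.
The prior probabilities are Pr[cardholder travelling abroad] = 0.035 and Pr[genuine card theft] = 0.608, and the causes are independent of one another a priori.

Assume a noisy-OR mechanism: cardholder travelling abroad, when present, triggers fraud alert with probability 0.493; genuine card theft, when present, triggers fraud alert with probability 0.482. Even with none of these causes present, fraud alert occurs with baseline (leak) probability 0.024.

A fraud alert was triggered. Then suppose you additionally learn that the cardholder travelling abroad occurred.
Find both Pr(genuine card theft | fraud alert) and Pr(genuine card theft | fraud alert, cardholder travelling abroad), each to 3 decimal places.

Pr(genuine card theft | fraud alert) ≈ 0.950; Pr(genuine card theft | fraud alert, cardholder travelling abroad) ≈ 0.695

Under noisy-OR, P(fraud alert | causes) = 1 − (1−0.024)·∏(1−qᵢ) over the active causes.
Weight on genuine card theft=true, given the evidence: 0.290093 + 0.015825 = 0.305918
Normalizer over all consistent configurations: 0.024×0.965×0.392 + 0.494432×0.965×0.608 + 0.505168×0.035×0.392 + 0.743677×0.035×0.608 = 0.321928
Posterior = 0.305918 / 0.321928 ≈ 0.950

Now also conditioning on cardholder travelling abroad=true:
Weight on genuine card theft=true, given the evidence: 0.743677·0.608 = 0.452156
Normalizer over all consistent configurations: 0.505168·0.392 + 0.743677·0.608 = 0.650182
P(genuine card theft | fraud alert, cardholder travelling abroad) = 0.452156/0.650182 ≈ 0.695
— cardholder travelling abroad explains away the evidence for genuine card theft.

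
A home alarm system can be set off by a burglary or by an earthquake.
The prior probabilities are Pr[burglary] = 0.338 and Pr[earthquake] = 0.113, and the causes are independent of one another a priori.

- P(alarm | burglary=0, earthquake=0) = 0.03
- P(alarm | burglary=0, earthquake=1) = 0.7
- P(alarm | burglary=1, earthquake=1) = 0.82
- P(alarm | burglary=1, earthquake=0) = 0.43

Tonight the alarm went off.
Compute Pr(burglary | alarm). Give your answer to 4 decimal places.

Pr(burglary | alarm) ≈ 0.6960

By total probability over the 4 (burglary, earthquake) configurations:
  P(alarm) = 0.03×0.662×0.887 + 0.7×0.662×0.113 + 0.43×0.338×0.887 + 0.82×0.338×0.113
        = 0.017616 + 0.052364 + 0.128917 + 0.031319 = 0.230216
Configurations with burglary contribute 0.160236, so
  P(burglary | alarm) = 0.160236 / 0.230216 ≈ 0.6960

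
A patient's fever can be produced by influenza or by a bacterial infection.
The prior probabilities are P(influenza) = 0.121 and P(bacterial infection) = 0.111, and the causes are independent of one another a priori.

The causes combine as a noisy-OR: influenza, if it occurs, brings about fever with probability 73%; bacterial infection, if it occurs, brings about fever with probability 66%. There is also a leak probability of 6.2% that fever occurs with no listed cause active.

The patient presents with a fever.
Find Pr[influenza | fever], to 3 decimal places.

Pr[influenza | fever] ≈ 0.446

Under noisy-OR, P(fever | causes) = 1 − (1−0.062)·∏(1−qᵢ) over the active causes.
By total probability over the 4 (influenza, bacterial infection) configurations:
  P(fever) = 0.062·0.879·0.889 + 0.68108·0.879·0.111 + 0.74674·0.121·0.889 + 0.913892·0.121·0.111
        = 0.048449 + 0.066452 + 0.080326 + 0.012274 = 0.207501
Configurations with influenza contribute 0.092600, so
  P(influenza | fever) = 0.092600 / 0.207501 ≈ 0.446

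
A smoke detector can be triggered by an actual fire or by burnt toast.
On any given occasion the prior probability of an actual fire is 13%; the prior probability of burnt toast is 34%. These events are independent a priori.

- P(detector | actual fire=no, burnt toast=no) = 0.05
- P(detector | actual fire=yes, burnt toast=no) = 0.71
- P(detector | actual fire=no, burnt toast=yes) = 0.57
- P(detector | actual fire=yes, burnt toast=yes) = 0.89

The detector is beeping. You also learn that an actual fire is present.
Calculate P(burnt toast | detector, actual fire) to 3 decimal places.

P(detector | actual fire) = 0.71×0.66 + 0.89×0.34 = 0.468600 + 0.302600 = 0.771200
Of this, 0.302600 comes from 0.89×0.34 (the burnt toast=true cases).
So P(burnt toast | detector, actual fire) = 0.302600/0.771200 ≈ 0.392.

P(burnt toast | detector, actual fire) ≈ 0.392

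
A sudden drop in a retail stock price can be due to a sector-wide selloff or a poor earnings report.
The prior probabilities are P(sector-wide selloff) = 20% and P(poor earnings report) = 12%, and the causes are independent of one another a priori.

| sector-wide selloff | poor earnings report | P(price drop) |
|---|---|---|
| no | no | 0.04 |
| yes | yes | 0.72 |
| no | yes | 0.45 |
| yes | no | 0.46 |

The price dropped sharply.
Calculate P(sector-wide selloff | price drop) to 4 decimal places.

P(sector-wide selloff | price drop) ≈ 0.5792

Enumerate the 4 (sector-wide selloff, poor earnings report) configurations and weight by the priors:
  P(price drop) = 0.04*0.8*0.88 + 0.45*0.8*0.12 + 0.46*0.2*0.88 + 0.72*0.2*0.12
        = 0.028160 + 0.043200 + 0.080960 + 0.017280 = 0.169600
Keeping only the sector-wide selloff-present terms gives 0.098240, so
  P(sector-wide selloff | price drop) = 0.098240 / 0.169600 ≈ 0.5792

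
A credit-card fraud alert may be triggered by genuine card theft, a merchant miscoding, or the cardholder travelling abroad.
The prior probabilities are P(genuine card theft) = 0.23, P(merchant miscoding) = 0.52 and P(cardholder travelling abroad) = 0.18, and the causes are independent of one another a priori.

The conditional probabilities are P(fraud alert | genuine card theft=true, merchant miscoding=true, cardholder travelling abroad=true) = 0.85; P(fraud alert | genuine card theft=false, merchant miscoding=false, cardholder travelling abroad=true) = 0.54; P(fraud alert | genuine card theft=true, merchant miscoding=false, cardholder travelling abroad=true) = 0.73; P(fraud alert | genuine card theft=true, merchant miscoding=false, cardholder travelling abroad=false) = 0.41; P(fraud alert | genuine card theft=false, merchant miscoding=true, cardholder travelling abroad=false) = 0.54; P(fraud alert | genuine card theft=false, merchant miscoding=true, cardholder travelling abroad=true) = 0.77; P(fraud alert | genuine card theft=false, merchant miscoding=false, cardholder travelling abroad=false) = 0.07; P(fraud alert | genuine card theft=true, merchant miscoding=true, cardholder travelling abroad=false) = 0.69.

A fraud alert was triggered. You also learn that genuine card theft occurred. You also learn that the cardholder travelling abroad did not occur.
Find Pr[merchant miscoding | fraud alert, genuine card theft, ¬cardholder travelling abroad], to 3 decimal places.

P(fraud alert | genuine card theft, ¬cardholder travelling abroad) = 0.41·0.48 + 0.69·0.52 = 0.196800 + 0.358800 = 0.555600
Of this, 0.358800 comes from 0.69·0.52 (the merchant miscoding=true cases).
Hence the posterior is 0.358800/0.555600 ≈ 0.646.

Pr[merchant miscoding | fraud alert, genuine card theft, ¬cardholder travelling abroad] ≈ 0.646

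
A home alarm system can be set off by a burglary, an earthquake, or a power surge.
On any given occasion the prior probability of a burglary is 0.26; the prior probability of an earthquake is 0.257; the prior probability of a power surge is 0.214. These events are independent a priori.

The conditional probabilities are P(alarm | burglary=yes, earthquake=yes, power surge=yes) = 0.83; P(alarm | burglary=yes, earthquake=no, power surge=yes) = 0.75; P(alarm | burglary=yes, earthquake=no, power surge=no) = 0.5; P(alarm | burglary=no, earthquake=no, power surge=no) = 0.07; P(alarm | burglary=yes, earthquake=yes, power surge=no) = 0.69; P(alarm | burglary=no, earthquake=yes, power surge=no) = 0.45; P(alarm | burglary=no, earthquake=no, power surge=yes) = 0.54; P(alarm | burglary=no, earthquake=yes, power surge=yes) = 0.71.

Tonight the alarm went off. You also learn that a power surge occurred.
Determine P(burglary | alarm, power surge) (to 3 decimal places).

P(burglary | alarm, power surge) ≈ 0.317

P(alarm | power surge) = 0.54×0.74×0.743 + 0.71×0.74×0.257 + 0.75×0.26×0.743 + 0.83×0.26×0.257 = 0.296903 + 0.135028 + 0.144885 + 0.055461 = 0.632277
Of this, 0.200346 comes from 0.144885 + 0.055461 (the burglary=true cases).
So P(burglary | alarm, power surge) = 0.200346/0.632277 ≈ 0.317.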